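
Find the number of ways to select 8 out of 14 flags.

C(14,8) = 14!/(8! x 6!).

Final answer: \binom{14}{8} = 3003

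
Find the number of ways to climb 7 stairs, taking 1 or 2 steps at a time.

Let f(n) be the number of climbs. Removing the last move (1 or 2 steps) gives f(n) = f(n-1) + f(n-2); base cases f(1)=1, f(2)=2.
Iterating the recurrence: f(1)=1, f(2)=2, f(3)=3, f(4)=5, f(5)=8, f(6)=13, f(7)=21.

Final answer: 21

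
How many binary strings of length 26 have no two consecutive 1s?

Classify by the final bit: ...0 gives a(n-1) strings, ...01 gives a(n-2) strings. Thus a(n) = a(n-1) + a(n-2) with a(1)=2, a(2)=3.
Computing successive values: a(1)=2, a(2)=3, a(3)=5, a(4)=8, a(5)=13, a(6)=21, a(7)=34, a(8)=55, a(9)=89, a(10)=144, a(11)=233, a(12)=377, a(13)=610, a(14)=987, a(15)=1597, a(16)=2584, a(17)=4181, a(18)=6765, a(19)=10946, a(20)=17711, a(21)=28657, a(22)=46368, a(23)=75025, a(24)=121393, a(25)=196418, a(26)=317811.

Final answer: 317811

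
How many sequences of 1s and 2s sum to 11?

Let f(n) count the ways. The last step is size 1 or 2, so f(n) = f(n-1) + f(n-2) with f(1)=1, f(2)=2.
Iterating the recurrence: f(1)=1, f(2)=2, f(3)=3, f(4)=5, f(5)=8, f(6)=13, f(7)=21, f(8)=34, f(9)=55, f(10)=89, f(11)=144.

Final answer: 144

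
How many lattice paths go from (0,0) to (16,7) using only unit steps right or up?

Each path has 16 right steps and 7 up steps in some order (23 steps total).
Choose which 7 of the 23 steps are up: C(23,7).

Final answer: C(23,7) = 245157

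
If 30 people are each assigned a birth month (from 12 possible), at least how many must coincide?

There are 12 possible values for birth month. With 30 people and 12 categories, by pigeonhole: ceiling(30/12).

Final answer: 3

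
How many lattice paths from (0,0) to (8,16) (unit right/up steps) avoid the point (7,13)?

Total paths to (8,16): C(24,16) = 735471.
Paths through (7,13): C(20,13) x C(4,3) = 310080.
Avoiding (7,13): 735471 - 310080.

Final answer: 425391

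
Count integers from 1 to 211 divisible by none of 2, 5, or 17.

|div by 2|=105, |div by 5|=42, |div by 17|=12.
|div by 2&5|=21, |div by 2&17|=6, |div by 5&17|=2, |div by all|=1.
By inclusion-exclusion, divisible by at least one: 105+42+12-21-6-2+1 = 131.
Not divisible by any: 211 - 131.

Final answer: 80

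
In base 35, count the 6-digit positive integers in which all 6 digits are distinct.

The leading digit has 34 choices (anything but zero); the next has 34 (anything but the first), then 33, and so on, one fewer each time.
Total: 34 x 34 x 33 x 32 x 31 x 30.

Final answer: 1135284480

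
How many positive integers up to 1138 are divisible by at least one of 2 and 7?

Multiples of 2: 569. Multiples of 7: 162. Of both (lcm=14): 81.
By inclusion-exclusion: 569 + 162 - 81.

Final answer: 650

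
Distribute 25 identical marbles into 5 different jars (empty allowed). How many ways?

Stars and bars: C(n+k-1, k-1) = C(29,4).

Final answer: C(29,4) = 23751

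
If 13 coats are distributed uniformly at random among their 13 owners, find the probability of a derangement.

D(n) = (n-1)(D(n-1) + D(n-2)), D(0)=1, D(1)=0.
Building up: D(2)=1, D(3)=2, D(4)=9, D(5)=44, D(6)=265, D(7)=1854, D(8)=14833, D(9)=133496, D(10)=1334961, D(11)=14684570, D(12)=176214841, D(13)=2290792932.
Total arrangements: 13! = 6227020800.
Probability = D(13)/13! = 63633137/172972800.

Final answer: D(13)/13! = 2290792932/6227020800 = 0.367879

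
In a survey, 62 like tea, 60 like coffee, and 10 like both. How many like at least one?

|A union B| = |A| + |B| - |A intersect B| = 62 + 60 - 10.

Final answer: 112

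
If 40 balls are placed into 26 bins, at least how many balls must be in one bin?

By the pigeonhole principle: ceiling(40/26).

Final answer: 2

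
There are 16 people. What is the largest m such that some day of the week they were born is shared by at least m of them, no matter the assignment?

There are 7 possible values for day of the week they were born. With 16 people and 7 categories, by pigeonhole: ceiling(16/7).

Final answer: 3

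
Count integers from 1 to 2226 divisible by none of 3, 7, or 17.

|div by 3|=742, |div by 7|=318, |div by 17|=130.
|div by 3&7|=106, |div by 3&17|=43, |div by 7&17|=18, |div by all|=6.
By inclusion-exclusion, divisible by at least one: 742+318+130-106-43-18+6 = 1029.
Not divisible by any: 2226 - 1029.

Final answer: 1197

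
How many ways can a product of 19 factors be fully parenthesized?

The structures are counted by the Catalan number C_n. Here n = 19 - 1 = 18.
Using C_0 = 1 and C_(k+1) = C_k x 2(2k+1)/(k+2), build up term by term: C_1=1, C_2=2, C_3=5, C_4=14, C_5=42, C_6=132, C_7=429, C_8=1430, C_9=4862, C_10=16796, C_11=58786, C_12=208012, C_13=742900, C_14=2674440, C_15=9694845, C_16=35357670, C_17=129644790, C_18=477638700.

Final answer: C_{18} = 477638700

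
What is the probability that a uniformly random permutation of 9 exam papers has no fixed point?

Use the recurrence D(n) = (n-1)(D(n-1) + D(n-2)) with D(0)=1, D(1)=0.
Building up: D(2)=1, D(3)=2, D(4)=9, D(5)=44, D(6)=265, D(7)=1854, D(8)=14833, D(9)=133496.
Total arrangements: 9! = 362880.
Probability = D(9)/9! = 16687/45360.

Final answer: D(9)/9! = 133496/362880 = 0.367879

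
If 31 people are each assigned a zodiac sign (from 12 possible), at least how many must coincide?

There are 12 possible values for zodiac sign. With 31 people and 12 categories, by pigeonhole: ceiling(31/12).

Final answer: 3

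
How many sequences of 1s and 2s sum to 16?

Let f(n) be the number of climbs. Removing the last move (1 or 2 steps) gives f(n) = f(n-1) + f(n-2); base cases f(1)=1, f(2)=2.
Computing successive values: f(1)=1, f(2)=2, f(3)=3, f(4)=5, f(5)=8, f(6)=13, f(7)=21, f(8)=34, f(9)=55, f(10)=89, f(11)=144, f(12)=233, f(13)=377, f(14)=610, f(15)=987, f(16)=1597.

Final answer: 1597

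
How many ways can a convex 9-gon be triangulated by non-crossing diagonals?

The structures are counted by the Catalan number C_n. Here n = 9 - 2 = 7.
C_n = C(2n,n)/(n+1), so C_{7} = C(14,7)/8 = 3432/8.

Final answer: C_{7} = 429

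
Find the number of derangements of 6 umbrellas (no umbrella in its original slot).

Derangements satisfy D(n) = (n-1)(D(n-1) + D(n-2)), starting from D(0)=1, D(1)=0.
D(2) = 1 x (0 + 1) = 1
D(3) = 2 x (1 + 0) = 2
D(4) = 3 x (2 + 1) = 9
D(5) = 4 x (9 + 2) = 44
D(6) = 5 x (D(5) + D(4)) = 5 x (44 + 9)

Final answer: D(6) = 265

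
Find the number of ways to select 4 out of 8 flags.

C(8,4) = 8!/(4! x 4!).

Final answer: \binom{8}{4} = 70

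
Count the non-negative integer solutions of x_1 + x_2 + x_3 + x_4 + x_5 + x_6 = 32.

Stars and bars with 32 stars and 5 bars:
C(32+6-1, 6-1) = C(37,5).

Final answer: C(37,5) = 435897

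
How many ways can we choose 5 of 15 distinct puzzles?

C(15,5) = 15!/(5! x 10!).

Final answer: \binom{15}{5} = 3003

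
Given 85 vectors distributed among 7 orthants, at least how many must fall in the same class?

By pigeonhole with 85 objects and 7 categories: ceiling(85/7).

Final answer: 13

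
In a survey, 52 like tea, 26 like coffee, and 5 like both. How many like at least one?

|A union B| = |A| + |B| - |A intersect B| = 52 + 26 - 5.

Final answer: 73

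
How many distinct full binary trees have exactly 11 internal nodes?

This is counted by the nth Catalan number C_n. Here n = 11.
C_n = C(2n,n) - C(2n,n+1), so C_{11} = C(22,11) - C(22,12) = 705432 - 646646.

Final answer: C_{11} = 58786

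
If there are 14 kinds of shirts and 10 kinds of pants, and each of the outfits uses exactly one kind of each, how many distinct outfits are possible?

By the multiplication principle: 14 x 10.

Final answer: 140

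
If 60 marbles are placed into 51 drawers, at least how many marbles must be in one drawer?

By the pigeonhole principle: ceiling(60/51).

Final answer: 2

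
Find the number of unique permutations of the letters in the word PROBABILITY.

Letters (A:1, B:2, I:2, L:1, O:1, P:1, R:1, T:1, Y:1). Total letters: 11.
Permutations = 11!/(2! x 2!).

Final answer: 9979200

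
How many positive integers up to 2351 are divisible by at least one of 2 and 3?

Multiples of 2: 1175. Multiples of 3: 783. Of both (lcm=6): 391.
By inclusion-exclusion: 1175 + 783 - 391.

Final answer: 1567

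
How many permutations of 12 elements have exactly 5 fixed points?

Choose which 5 elements are fixed: C(12,5) = 792.
Derange the remaining 7 using D(j) = (j-1)(D(j-1) + D(j-2)), D(0)=1, D(1)=0: D(2)=1, D(3)=2, D(4)=9, D(5)=44, D(6)=265, D(7)=1854.
Total: 792 x 1854.

Final answer: C(12,5) D(7) = 1468368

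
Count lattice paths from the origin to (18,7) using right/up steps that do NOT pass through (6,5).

Total paths to (18,7): C(25,7) = 480700.
Paths through (6,5): C(11,5) x C(14,2) = 42042.
Avoiding (6,5): 480700 - 42042.

Final answer: 438658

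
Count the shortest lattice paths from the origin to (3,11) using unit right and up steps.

Each path has 3 right steps and 11 up steps in some order (14 steps total).
Choose which 11 of the 14 steps are up: C(14,11).

Final answer: C(14,11) = 364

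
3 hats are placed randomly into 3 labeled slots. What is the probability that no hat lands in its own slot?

Use the recurrence D(n) = (n-1)(D(n-1) + D(n-2)) with D(0)=1, D(1)=0.
Building up: D(2)=1, D(3)=2.
Total arrangements: 3! = 6.
Probability = D(3)/3! = 1/3.

Final answer: D(3)/3! = 2/6 = 0.333333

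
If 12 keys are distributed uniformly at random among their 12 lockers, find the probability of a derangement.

Use the recurrence D(n) = (n-1)(D(n-1) + D(n-2)) with D(0)=1, D(1)=0.
Building up: D(2)=1, D(3)=2, D(4)=9, D(5)=44, D(6)=265, D(7)=1854, D(8)=14833, D(9)=133496, D(10)=1334961, D(11)=14684570, D(12)=176214841.
Total arrangements: 12! = 479001600.
Probability = D(12)/12! = 16019531/43545600.

Final answer: D(12)/12! = 176214841/479001600 = 0.367879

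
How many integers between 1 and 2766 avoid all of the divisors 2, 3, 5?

|div by 2|=1383, |div by 3|=922, |div by 5|=553.
|div by 2&3|=461, |div by 2&5|=276, |div by 3&5|=184, |div by all|=92.
By inclusion-exclusion, divisible by at least one: 1383+922+553-461-276-184+92 = 2029.
Not divisible by any: 2766 - 2029.

Final answer: 737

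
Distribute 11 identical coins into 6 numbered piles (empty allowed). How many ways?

Stars and bars: C(n+k-1, k-1) = C(16,5).

Final answer: C(16,5) = 4368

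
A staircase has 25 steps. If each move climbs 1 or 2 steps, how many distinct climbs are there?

Let f(n) count the ways. The last step is size 1 or 2, so f(n) = f(n-1) + f(n-2) with f(1)=1, f(2)=2.
Computing successive values: f(1)=1, f(2)=2, f(3)=3, f(4)=5, f(5)=8, f(6)=13, f(7)=21, f(8)=34, f(9)=55, f(10)=89, f(11)=144, f(12)=233, f(13)=377, f(14)=610, f(15)=987, f(16)=1597, f(17)=2584, f(18)=4181, f(19)=6765, f(20)=10946, f(21)=17711, f(22)=28657, f(23)=46368, f(24)=75025, f(25)=121393.

Final answer: 121393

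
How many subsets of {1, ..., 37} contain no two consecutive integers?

Let a(n) count such subsets of {1, ..., n}. Either n is excluded (a(n-1) ways) or n is included, forcing n-1 out (a(n-2) ways), so a(n) = a(n-1) + a(n-2) with a(1)=2, a(2)=3.
Computing successive values: a(1)=2, a(2)=3, a(3)=5, a(4)=8, a(5)=13, a(6)=21, a(7)=34, a(8)=55, a(9)=89, a(10)=144, a(11)=233, a(12)=377, a(13)=610, a(14)=987, a(15)=1597, a(16)=2584, a(17)=4181, a(18)=6765, a(19)=10946, a(20)=17711, a(21)=28657, a(22)=46368, a(23)=75025, a(24)=121393, a(25)=196418, a(26)=317811, a(27)=514229, a(28)=832040, a(29)=1346269, a(30)=2178309, a(31)=3524578, a(32)=5702887, a(33)=9227465, a(34)=14930352, a(35)=24157817, a(36)=39088169, a(37)=63245986.

Final answer: 63245986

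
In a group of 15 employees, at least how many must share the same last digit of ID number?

There are 10 possible values for last digit of ID number. With 15 employees and 10 categories, by pigeonhole: ceiling(15/10).

Final answer: 2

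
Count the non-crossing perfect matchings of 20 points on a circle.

The structures are counted by the Catalan number C_n. Here n = 20/2 = 10.
C_n = (2n)!/(n!(n+1)!), so C_{10} = 20!/(10! x 11!) = C(20,10)/11 = 184756/11.

Final answer: C_{10} = 16796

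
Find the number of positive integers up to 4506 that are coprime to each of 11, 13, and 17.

|div by 11|=409, |div by 13|=346, |div by 17|=265.
|div by 11&13|=31, |div by 11&17|=24, |div by 13&17|=20, |div by all|=1.
By inclusion-exclusion, divisible by at least one: 409+346+265-31-24-20+1 = 946.
Not divisible by any: 4506 - 946.

Final answer: 3560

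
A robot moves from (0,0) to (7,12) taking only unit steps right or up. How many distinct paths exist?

Each path has 7 right steps and 12 up steps in some order (19 steps total).
Choose which 12 of the 19 steps are up: C(19,12).

Final answer: C(19,12) = 50388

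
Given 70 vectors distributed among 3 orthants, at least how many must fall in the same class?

By pigeonhole with 70 objects and 3 categories: ceiling(70/3).

Final answer: 24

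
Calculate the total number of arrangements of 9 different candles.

The number of ways to arrange 9 distinct objects is 9!.

Final answer: 9! = 362880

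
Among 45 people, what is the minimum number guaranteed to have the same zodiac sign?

There are 12 possible values for zodiac sign. With 45 people and 12 categories, by pigeonhole: ceiling(45/12).

Final answer: 4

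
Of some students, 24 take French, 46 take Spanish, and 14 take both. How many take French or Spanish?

|A union B| = |A| + |B| - |A intersect B| = 24 + 46 - 14.

Final answer: 56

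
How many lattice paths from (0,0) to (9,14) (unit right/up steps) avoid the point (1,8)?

Total paths to (9,14): C(23,14) = 817190.
Paths through (1,8): C(9,8) x C(14,6) = 27027.
Avoiding (1,8): 817190 - 27027.

Final answer: 790163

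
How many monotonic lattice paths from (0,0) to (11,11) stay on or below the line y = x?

Total monotonic paths to (11,11): C(22,11) = 705432.
Reflecting each bad path at its first crossing gives a bijection with paths to (10,12): C(22,12) = 646646.
Valid Dyck paths: 705432 - 646646.
(This is the Catalan number C_{11}.)

Final answer: C_{11} = 58786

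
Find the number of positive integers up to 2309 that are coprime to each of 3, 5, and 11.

|div by 3|=769, |div by 5|=461, |div by 11|=209.
|div by 3&5|=153, |div by 3&11|=69, |div by 5&11|=41, |div by all|=13.
By inclusion-exclusion, divisible by at least one: 769+461+209-153-69-41+13 = 1189.
Not divisible by any: 2309 - 1189.

Final answer: 1120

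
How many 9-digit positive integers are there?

The leading digit cannot be 0 (9 options); the other 8 digits can be anything (10 options each).
Total: 9 x 10^8.

Final answer: 900000000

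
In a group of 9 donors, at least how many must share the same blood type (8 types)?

There are 8 possible values for blood type (8 types). With 9 donors and 8 categories, by pigeonhole: ceiling(9/8).

Final answer: 2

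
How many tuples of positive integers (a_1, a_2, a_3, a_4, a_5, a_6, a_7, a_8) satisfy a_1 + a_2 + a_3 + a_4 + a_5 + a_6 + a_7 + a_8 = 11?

Substitute a'_i = a_i - 1 (so a'_i >= 0). Then sum a'_i = 11 - 8 = 3.
Stars and bars: C(3+8-1, 8-1) = C(10,7).

Final answer: C(10,7) = 120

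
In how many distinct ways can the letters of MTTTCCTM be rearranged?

Letters (C:2, M:2, T:4). Total letters: 8.
Permutations = 8!/(4! x 2! x 2!).

Final answer: 420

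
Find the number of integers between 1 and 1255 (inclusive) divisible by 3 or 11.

Multiples of 3: 418. Multiples of 11: 114. Of both (lcm=33): 38.
By inclusion-exclusion: 418 + 114 - 38.

Final answer: 494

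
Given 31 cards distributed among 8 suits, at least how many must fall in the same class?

By pigeonhole with 31 objects and 8 categories: ceiling(31/8).

Final answer: 4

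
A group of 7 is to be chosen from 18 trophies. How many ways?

C(18,7) = 18!/(7! x 11!).

Final answer: \binom{18}{7} = 31824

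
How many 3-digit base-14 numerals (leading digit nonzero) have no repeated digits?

First digit: 13 (nonzero). Second: 13 (not first). Third: 12, etc.
Total: 13 x 13 x 12.

Final answer: 2028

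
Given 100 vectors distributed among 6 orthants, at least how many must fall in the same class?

By pigeonhole with 100 objects and 6 categories: ceiling(100/6).

Final answer: 17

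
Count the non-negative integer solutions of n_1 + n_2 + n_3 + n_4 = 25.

Stars and bars with 25 stars and 3 bars:
C(25+4-1, 4-1) = C(28,3).

Final answer: C(28,3) = 3276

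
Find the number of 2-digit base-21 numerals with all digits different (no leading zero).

The leading digit has 20 choices (anything but zero); the next has 20 (anything but the first), then 19, and so on, one fewer each time.
Total: 20 x 20.

Final answer: 400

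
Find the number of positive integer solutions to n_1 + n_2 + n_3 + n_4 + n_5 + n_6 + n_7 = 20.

Substitute n'_i = n_i - 1 (so n'_i >= 0). Then sum n'_i = 20 - 7 = 13.
Stars and bars: C(13+7-1, 7-1) = C(19,6).

Final answer: C(19,6) = 27132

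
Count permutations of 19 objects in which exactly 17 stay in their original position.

Choose which 17 elements are fixed: C(19,17) = 171.
Derange the remaining 2 using D(j) = (j-1)(D(j-1) + D(j-2)), D(0)=1, D(1)=0: D(2)=1.
Total: 171 x 1.

Final answer: C(19,17) D(2) = 171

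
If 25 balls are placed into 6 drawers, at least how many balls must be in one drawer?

By the pigeonhole principle: ceiling(25/6).

Final answer: 5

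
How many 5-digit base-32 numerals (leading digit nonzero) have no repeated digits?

First digit: 31 (nonzero). Second: 31 (not first). Third: 30, etc.
Total: 31 x 31 x 30 x 29 x 28.

Final answer: 23409960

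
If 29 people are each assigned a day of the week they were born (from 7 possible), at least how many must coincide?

There are 7 possible values for day of the week they were born. With 29 people and 7 categories, by pigeonhole: ceiling(29/7).

Final answer: 5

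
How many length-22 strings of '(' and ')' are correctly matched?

This is counted by the nth Catalan number C_n. Here n = 11 (pairs).
C_n = C(2n,n) - C(2n,n+1), so C_{11} = C(22,11) - C(22,12) = 705432 - 646646.

Final answer: C_{11} = 58786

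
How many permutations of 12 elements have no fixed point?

Use the recurrence D(n) = (n-1)(D(n-1) + D(n-2)) with D(0)=1, D(1)=0.
D(2) = 1 x (0 + 1) = 1
D(3) = 2 x (1 + 0) = 2
D(4) = 3 x (2 + 1) = 9
D(5) = 4 x (9 + 2) = 44
D(6) = 5 x (44 + 9) = 265
D(7) = 6 x (265 + 44) = 1854
D(8) = 7 x (1854 + 265) = 14833
D(9) = 8 x (14833 + 1854) = 133496
D(10) = 9 x (133496 + 14833) = 1334961
D(11) = 10 x (1334961 + 133496) = 14684570
D(12) = 11 x (D(11) + D(10)) = 11 x (14684570 + 1334961)

Final answer: D(12) = 176214841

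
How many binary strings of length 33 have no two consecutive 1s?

Classify by the final bit: ...0 gives a(n-1) strings, ...01 gives a(n-2) strings. Thus a(n) = a(n-1) + a(n-2) with a(1)=2, a(2)=3.
Computing successive values: a(1)=2, a(2)=3, a(3)=5, a(4)=8, a(5)=13, a(6)=21, a(7)=34, a(8)=55, a(9)=89, a(10)=144, a(11)=233, a(12)=377, a(13)=610, a(14)=987, a(15)=1597, a(16)=2584, a(17)=4181, a(18)=6765, a(19)=10946, a(20)=17711, a(21)=28657, a(22)=46368, a(23)=75025, a(24)=121393, a(25)=196418, a(26)=317811, a(27)=514229, a(28)=832040, a(29)=1346269, a(30)=2178309, a(31)=3524578, a(32)=5702887, a(33)=9227465.

Final answer: 9227465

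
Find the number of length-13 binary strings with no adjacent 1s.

A valid string ends in 0 (append to any length-(n-1) valid string) or in 01 (append to any length-(n-2) valid string), so a(n) = a(n-1) + a(n-2) with a(1)=2, a(2)=3.
Computing successive values: a(1)=2, a(2)=3, a(3)=5, a(4)=8, a(5)=13, a(6)=21, a(7)=34, a(8)=55, a(9)=89, a(10)=144, a(11)=233, a(12)=377, a(13)=610.

Final answer: 610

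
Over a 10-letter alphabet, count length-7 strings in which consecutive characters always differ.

First character: 10 choices. Each subsequent: 9 choices (must differ from the previous one).
Total: 10 x 9^6.

Final answer: 10 x 9^{6} = 5314410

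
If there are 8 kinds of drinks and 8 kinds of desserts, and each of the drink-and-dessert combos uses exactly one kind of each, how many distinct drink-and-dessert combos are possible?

By the multiplication principle: 8 x 8.

Final answer: 64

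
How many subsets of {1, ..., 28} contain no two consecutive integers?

Let a(n) count such subsets of {1, ..., n}. Either n is excluded (a(n-1) ways) or n is included, forcing n-1 out (a(n-2) ways), so a(n) = a(n-1) + a(n-2) with a(1)=2, a(2)=3.
Computing successive values: a(1)=2, a(2)=3, a(3)=5, a(4)=8, a(5)=13, a(6)=21, a(7)=34, a(8)=55, a(9)=89, a(10)=144, a(11)=233, a(12)=377, a(13)=610, a(14)=987, a(15)=1597, a(16)=2584, a(17)=4181, a(18)=6765, a(19)=10946, a(20)=17711, a(21)=28657, a(22)=46368, a(23)=75025, a(24)=121393, a(25)=196418, a(26)=317811, a(27)=514229, a(28)=832040.

Final answer: 832040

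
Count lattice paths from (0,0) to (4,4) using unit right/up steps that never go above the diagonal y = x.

Total monotonic paths to (4,4): C(8,4) = 70.
Paths that cross above y=x (reflection bijection): C(8,5) = 56.
Valid Dyck paths: 70 - 56.
(These counts are the Catalan numbers.)

Final answer: C_{4} = 14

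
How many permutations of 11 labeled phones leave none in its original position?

D(n) = (n-1)(D(n-1) + D(n-2)), D(0)=1, D(1)=0.
D(2) = 1 x (0 + 1) = 1
D(3) = 2 x (1 + 0) = 2
D(4) = 3 x (2 + 1) = 9
D(5) = 4 x (9 + 2) = 44
D(6) = 5 x (44 + 9) = 265
D(7) = 6 x (265 + 44) = 1854
D(8) = 7 x (1854 + 265) = 14833
D(9) = 8 x (14833 + 1854) = 133496
D(10) = 9 x (133496 + 14833) = 1334961
D(11) = 10 x (D(10) + D(9)) = 10 x (1334961 + 133496)

Final answer: D(11) = 14684570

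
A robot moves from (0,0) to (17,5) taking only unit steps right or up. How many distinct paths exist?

Each path has 17 right steps and 5 up steps in some order (22 steps total).
Choose which 5 of the 22 steps are up: C(22,5).

Final answer: C(22,5) = 26334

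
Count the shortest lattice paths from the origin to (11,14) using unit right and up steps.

Each path has 11 right steps and 14 up steps in some order (25 steps total).
Choose which 14 of the 25 steps are up: C(25,14).

Final answer: C(25,14) = 4457400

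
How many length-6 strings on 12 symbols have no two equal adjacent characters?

Let g(n) count such strings. g(1) = 12, and each valid string of length n-1 extends in 11 ways (any symbol but the last), so g(n) = 11 g(n-1).
Total: g(6) = 12 x 11^5.

Final answer: 12 x 11^{5} = 1932612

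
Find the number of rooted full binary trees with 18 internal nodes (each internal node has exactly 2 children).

The structures are counted by the Catalan number C_n. Here n = 18.
C_n = C(2n,n)/(n+1), so C_{18} = C(36,18)/19 = 9075135300/19.

Final answer: C_{18} = 477638700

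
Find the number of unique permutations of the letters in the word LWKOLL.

Letters (K:1, L:3, O:1, W:1). Total letters: 6.
Permutations = 6!/(3!).

Final answer: 120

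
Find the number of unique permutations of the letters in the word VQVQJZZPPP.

Letters (J:1, P:3, Q:2, V:2, Z:2). Total letters: 10.
Permutations = 10!/(3! x 2! x 2! x 2!).

Final answer: 75600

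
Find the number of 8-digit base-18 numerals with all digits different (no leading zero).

First digit: 17 (nonzero). Second: 17 (not first). Third: 16, etc.
Total: 17 x 17 x 16 x 15 x 14 x 13 x 12 x 11.

Final answer: 1666304640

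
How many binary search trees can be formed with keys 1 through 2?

This is counted by the nth Catalan number C_n. Here n = 2.
C_n = C(2n,n)/(n+1), so C_{2} = C(4,2)/3 = 6/3.

Final answer: C_{2} = 2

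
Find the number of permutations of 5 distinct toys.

The number of ways to arrange 5 distinct objects is 5!.

Final answer: 5! = 120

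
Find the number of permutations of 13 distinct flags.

The number of ways to arrange 13 distinct objects is 13!.

Final answer: 13! = 6227020800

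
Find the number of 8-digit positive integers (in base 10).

First digit: 9 choices (1-9). Each of the remaining 7 digits: 10 choices.
Total: 9 x 10^7.

Final answer: 90000000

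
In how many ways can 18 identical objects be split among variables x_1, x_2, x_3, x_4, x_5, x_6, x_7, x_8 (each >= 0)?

Stars and bars with 18 stars and 7 bars:
C(18+8-1, 8-1) = C(25,7).

Final answer: C(25,7) = 480700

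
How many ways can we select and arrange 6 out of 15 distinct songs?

P(15,6) = 15!/(15-6)! = 15!/9!.

Final answer: P(15,6) = 3603600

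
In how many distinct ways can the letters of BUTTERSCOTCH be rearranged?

Letters (B:1, C:2, E:1, H:1, O:1, R:1, S:1, T:3, U:1). Total letters: 12.
Permutations = 12!/(3! x 2!).

Final answer: 39916800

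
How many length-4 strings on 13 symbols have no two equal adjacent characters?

Let g(n) count such strings. g(1) = 13, and each valid string of length n-1 extends in 12 ways (any symbol but the last), so g(n) = 12 g(n-1).
Total: g(4) = 13 x 12^3.

Final answer: 13 x 12^{3} = 22464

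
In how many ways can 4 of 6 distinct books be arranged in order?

P(6,4) = 6!/(6-4)! = 6!/2!.

Final answer: P(6,4) = 360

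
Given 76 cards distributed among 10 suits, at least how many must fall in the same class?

By pigeonhole with 76 objects and 10 categories: ceiling(76/10).

Final answer: 8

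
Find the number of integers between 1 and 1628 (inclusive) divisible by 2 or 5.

Multiples of 2: 814. Multiples of 5: 325. Of both (lcm=10): 162.
By inclusion-exclusion: 814 + 325 - 162.

Final answer: 977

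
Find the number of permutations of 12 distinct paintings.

The number of ways to arrange 12 distinct objects is 12!.

Final answer: 12! = 479001600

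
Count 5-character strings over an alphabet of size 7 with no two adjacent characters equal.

Let g(n) count such strings. g(1) = 7, and each valid string of length n-1 extends in 6 ways (any symbol but the last), so g(n) = 6 g(n-1).
Total: g(5) = 7 x 6^4.

Final answer: 7 x 6^{4} = 9072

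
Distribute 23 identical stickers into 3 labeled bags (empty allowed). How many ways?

Stars and bars: C(n+k-1, k-1) = C(25,2).

Final answer: C(25,2) = 300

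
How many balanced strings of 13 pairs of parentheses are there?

The structures are counted by the Catalan number C_n. Here n = 13 (pairs).
C_n = C(2n,n) - C(2n,n+1), so C_{13} = C(26,13) - C(26,14) = 10400600 - 9657700.

Final answer: C_{13} = 742900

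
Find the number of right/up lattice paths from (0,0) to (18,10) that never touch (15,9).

Total paths to (18,10): C(28,10) = 13123110.
Paths through (15,9): C(24,9) x C(4,1) = 5230016.
Avoiding (15,9): 13123110 - 5230016.

Final answer: 7893094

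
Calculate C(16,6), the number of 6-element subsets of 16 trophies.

C(16,6) = 16!/(6! x (16-6)!).

Final answer: C(16,6) = 8008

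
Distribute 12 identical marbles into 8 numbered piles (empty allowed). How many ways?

Stars and bars: C(n+k-1, k-1) = C(19,7).

Final answer: C(19,7) = 50388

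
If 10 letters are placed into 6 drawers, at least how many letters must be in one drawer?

By the pigeonhole principle: ceiling(10/6).

Final answer: 2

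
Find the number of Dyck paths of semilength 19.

Total monotonic paths to (19,19): C(38,19) = 35345263800.
Reflecting each bad path at its first crossing gives a bijection with paths to (18,20): C(38,20) = 33578000610.
Valid Dyck paths: 35345263800 - 33578000610.
(Equivalently, C_{19} = C(38,19)/20 = 35345263800/20.)

Final answer: C_{19} = 1767263190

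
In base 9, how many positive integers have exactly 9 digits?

In base 9, the leading digit has 8 choices (1..8); each of the remaining 8 digits has 9 choices.
Total: 8 x 9^8.

Final answer: 344373768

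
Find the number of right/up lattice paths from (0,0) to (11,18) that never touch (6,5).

Total paths to (11,18): C(29,18) = 34597290.
Paths through (6,5): C(11,5) x C(18,13) = 3958416.
Avoiding (6,5): 34597290 - 3958416.

Final answer: 30638874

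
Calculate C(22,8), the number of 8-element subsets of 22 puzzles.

C(22,8) = 22!/(8! x (22-8)!).

Final answer: C(22,8) = 319770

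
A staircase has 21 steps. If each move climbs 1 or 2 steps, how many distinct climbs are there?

Let f(n) count the ways. The last step is size 1 or 2, so f(n) = f(n-1) + f(n-2) with f(1)=1, f(2)=2.
Iterating the recurrence: f(1)=1, f(2)=2, f(3)=3, f(4)=5, f(5)=8, f(6)=13, f(7)=21, f(8)=34, f(9)=55, f(10)=89, f(11)=144, f(12)=233, f(13)=377, f(14)=610, f(15)=987, f(16)=1597, f(17)=2584, f(18)=4181, f(19)=6765, f(20)=10946, f(21)=17711.

Final answer: 17711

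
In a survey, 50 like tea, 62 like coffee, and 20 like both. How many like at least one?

|A union B| = |A| + |B| - |A intersect B| = 50 + 62 - 20.

Final answer: 92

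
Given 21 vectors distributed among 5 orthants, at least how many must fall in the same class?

By pigeonhole with 21 objects and 5 categories: ceiling(21/5).

Final answer: 5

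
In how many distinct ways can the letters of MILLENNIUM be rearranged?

Letters (E:1, I:2, L:2, M:2, N:2, U:1). Total letters: 10.
Permutations = 10!/(2! x 2! x 2! x 2!).

Final answer: 226800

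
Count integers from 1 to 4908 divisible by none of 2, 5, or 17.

|div by 2|=2454, |div by 5|=981, |div by 17|=288.
|div by 2&5|=490, |div by 2&17|=144, |div by 5&17|=57, |div by all|=28.
By inclusion-exclusion, divisible by at least one: 2454+981+288-490-144-57+28 = 3060.
Not divisible by any: 4908 - 3060.

Final answer: 1848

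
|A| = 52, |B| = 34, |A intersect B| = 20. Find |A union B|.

|A union B| = |A| + |B| - |A intersect B| = 52 + 34 - 20.

Final answer: 66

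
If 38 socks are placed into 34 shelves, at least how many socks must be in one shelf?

By the pigeonhole principle: ceiling(38/34).

Final answer: 2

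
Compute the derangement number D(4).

Derangements satisfy D(n) = (n-1)(D(n-1) + D(n-2)), starting from D(0)=1, D(1)=0.
Building up: D(2)=1, D(3)=2.
D(4) = 3 x (D(3) + D(2)) = 3 x (2 + 1).

Final answer: D(4) = 9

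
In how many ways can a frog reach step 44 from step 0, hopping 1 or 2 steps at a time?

Let f(n) be the number of climbs. Removing the last move (1 or 2 steps) gives f(n) = f(n-1) + f(n-2); base cases f(1)=1, f(2)=2.
Building up term by term: f(1)=1, f(2)=2, f(3)=3, f(4)=5, f(5)=8, f(6)=13, f(7)=21, f(8)=34, f(9)=55, f(10)=89, f(11)=144, f(12)=233, f(13)=377, f(14)=610, f(15)=987, f(16)=1597, f(17)=2584, f(18)=4181, f(19)=6765, f(20)=10946, f(21)=17711, f(22)=28657, f(23)=46368, f(24)=75025, f(25)=121393, f(26)=196418, f(27)=317811, f(28)=514229, f(29)=832040, f(30)=1346269, f(31)=2178309, f(32)=3524578, f(33)=5702887, f(34)=9227465, f(35)=14930352, f(36)=24157817, f(37)=39088169, f(38)=63245986, f(39)=102334155, f(40)=165580141, f(41)=267914296, f(42)=433494437, f(43)=701408733, f(44)=1134903170.

Final answer: 1134903170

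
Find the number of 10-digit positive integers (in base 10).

First digit: 9 choices (1-9). Each of the remaining 9 digits: 10 choices.
Total: 9 x 10^9.

Final answer: 9000000000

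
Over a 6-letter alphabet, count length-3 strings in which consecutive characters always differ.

First character: 6 choices. Each subsequent: 5 choices (must differ from the previous one).
Total: 6 x 5^2.

Final answer: 6 x 5^{2} = 150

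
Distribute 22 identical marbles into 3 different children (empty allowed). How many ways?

Stars and bars: C(n+k-1, k-1) = C(24,2).

Final answer: C(24,2) = 276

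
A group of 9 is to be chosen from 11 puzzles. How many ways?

C(11,9) = 11!/(9! x 2!).

Final answer: \binom{11}{9} = 55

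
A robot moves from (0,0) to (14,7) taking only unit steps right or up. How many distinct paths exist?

Each path has 14 right steps and 7 up steps in some order (21 steps total).
Choose which 7 of the 21 steps are up: C(21,7).

Final answer: C(21,7) = 116280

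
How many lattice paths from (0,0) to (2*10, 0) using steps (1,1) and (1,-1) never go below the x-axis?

Total monotonic paths to (10,10): C(20,10) = 184756.
A path is bad iff it touches y = x + 1; reflecting its initial segment maps bad paths bijectively onto all paths to (9,11), of which there are C(20,11) = 167960.
Valid Dyck paths: 184756 - 167960.
(Check: C(20,10) - C(20,11) = C(20,10)/11, the Catalan number C_{10}.)

Final answer: C_{10} = 16796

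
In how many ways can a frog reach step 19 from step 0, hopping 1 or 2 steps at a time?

Let f(n) be the number of climbs. Removing the last move (1 or 2 steps) gives f(n) = f(n-1) + f(n-2); base cases f(1)=1, f(2)=2.
Iterating the recurrence: f(1)=1, f(2)=2, f(3)=3, f(4)=5, f(5)=8, f(6)=13, f(7)=21, f(8)=34, f(9)=55, f(10)=89, f(11)=144, f(12)=233, f(13)=377, f(14)=610, f(15)=987, f(16)=1597, f(17)=2584, f(18)=4181, f(19)=6765.

Final answer: 6765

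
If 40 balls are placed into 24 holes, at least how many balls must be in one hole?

By the pigeonhole principle: ceiling(40/24).

Final answer: 2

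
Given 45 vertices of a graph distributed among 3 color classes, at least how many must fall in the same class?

By pigeonhole with 45 objects and 3 categories: ceiling(45/3).

Final answer: 15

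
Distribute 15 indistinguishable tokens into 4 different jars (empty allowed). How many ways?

Stars and bars: C(n+k-1, k-1) = C(18,3).

Final answer: C(18,3) = 816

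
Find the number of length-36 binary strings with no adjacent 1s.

Classify by the final bit: ...0 gives a(n-1) strings, ...01 gives a(n-2) strings. Thus a(n) = a(n-1) + a(n-2) with a(1)=2, a(2)=3.
Building up term by term: a(1)=2, a(2)=3, a(3)=5, a(4)=8, a(5)=13, a(6)=21, a(7)=34, a(8)=55, a(9)=89, a(10)=144, a(11)=233, a(12)=377, a(13)=610, a(14)=987, a(15)=1597, a(16)=2584, a(17)=4181, a(18)=6765, a(19)=10946, a(20)=17711, a(21)=28657, a(22)=46368, a(23)=75025, a(24)=121393, a(25)=196418, a(26)=317811, a(27)=514229, a(28)=832040, a(29)=1346269, a(30)=2178309, a(31)=3524578, a(32)=5702887, a(33)=9227465, a(34)=14930352, a(35)=24157817, a(36)=39088169.

Final answer: 39088169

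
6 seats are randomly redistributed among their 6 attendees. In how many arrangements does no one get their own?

Use the recurrence D(n) = (n-1)(D(n-1) + D(n-2)) with D(0)=1, D(1)=0.
D(2) = 1 x (0 + 1) = 1
D(3) = 2 x (1 + 0) = 2
D(4) = 3 x (2 + 1) = 9
D(5) = 4 x (9 + 2) = 44
D(6) = 5 x (D(5) + D(4)) = 5 x (44 + 9)

Final answer: D(6) = 265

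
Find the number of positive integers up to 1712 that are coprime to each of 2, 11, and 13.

|div by 2|=856, |div by 11|=155, |div by 13|=131.
|div by 2&11|=77, |div by 2&13|=65, |div by 11&13|=11, |div by all|=5.
By inclusion-exclusion, divisible by at least one: 856+155+131-77-65-11+5 = 994.
Not divisible by any: 1712 - 994.

Final answer: 718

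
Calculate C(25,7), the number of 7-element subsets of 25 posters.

C(25,7) = 25!/(7! x (25-7)!).

Final answer: C(25,7) = 480700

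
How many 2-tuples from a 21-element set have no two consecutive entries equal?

First character: 21 choices. Each subsequent: 20 choices (must differ from the previous one).
Total: 21 x 20^1.

Final answer: 21 x 20^{1} = 420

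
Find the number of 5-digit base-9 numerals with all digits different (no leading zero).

First digit: 8 (nonzero). Second: 8 (not first). Third: 7, etc.
Total: 8 x 8 x 7 x 6 x 5.

Final answer: 13440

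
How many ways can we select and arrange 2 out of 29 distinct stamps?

P(29,2) = 29!/(29-2)! = 29!/27!.

Final answer: P(29,2) = 812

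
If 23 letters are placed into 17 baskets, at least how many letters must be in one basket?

By the pigeonhole principle: ceiling(23/17).

Final answer: 2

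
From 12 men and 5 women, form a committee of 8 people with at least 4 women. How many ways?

Sum over valid woman counts:
C(5,4)C(12,4) = 2475
C(5,5)C(12,3) = 220
Total: 2475 + 220.

Final answer: 2695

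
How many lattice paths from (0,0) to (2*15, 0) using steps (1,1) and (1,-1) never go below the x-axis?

Total monotonic paths to (15,15): C(30,15) = 155117520.
By the reflection principle, paths that go above the diagonal number C(30,16) = 145422675.
Valid Dyck paths: 155117520 - 145422675.
(Check: C(30,15) - C(30,16) = C(30,15)/16, the Catalan number C_{15}.)

Final answer: C_{15} = 9694845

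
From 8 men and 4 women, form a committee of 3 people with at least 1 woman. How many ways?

Sum over valid woman counts:
C(4,1)C(8,2) = 112
C(4,2)C(8,1) = 48
C(4,3)C(8,0) = 4
Total: 112 + 48 + 4.

Final answer: 164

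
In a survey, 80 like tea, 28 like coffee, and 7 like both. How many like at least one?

|A union B| = |A| + |B| - |A intersect B| = 80 + 28 - 7.

Final answer: 101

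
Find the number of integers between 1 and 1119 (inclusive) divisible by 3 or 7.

Multiples of 3: 373. Multiples of 7: 159. Of both (lcm=21): 53.
By inclusion-exclusion: 373 + 159 - 53.

Final answer: 479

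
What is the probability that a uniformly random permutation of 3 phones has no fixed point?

Use the recurrence D(n) = (n-1)(D(n-1) + D(n-2)) with D(0)=1, D(1)=0.
Building up: D(2)=1, D(3)=2.
Total arrangements: 3! = 6.
Probability = D(3)/3! = 1/3.

Final answer: D(3)/3! = 2/6 = 0.333333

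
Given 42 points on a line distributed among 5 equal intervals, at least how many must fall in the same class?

By pigeonhole with 42 objects and 5 categories: ceiling(42/5).

Final answer: 9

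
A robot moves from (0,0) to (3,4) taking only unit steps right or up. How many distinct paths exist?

Each path has 3 right steps and 4 up steps in some order (7 steps total).
Choose which 4 of the 7 steps are up: C(7,4).

Final answer: C(7,4) = 35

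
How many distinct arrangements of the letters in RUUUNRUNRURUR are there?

Letters (N:2, R:5, U:6). Total letters: 13.
Permutations = 13!/(6! x 5! x 2!).

Final answer: 36036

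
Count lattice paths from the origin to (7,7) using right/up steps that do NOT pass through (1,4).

Total paths to (7,7): C(14,7) = 3432.
Paths through (1,4): C(5,4) x C(9,3) = 420.
Avoiding (1,4): 3432 - 420.

Final answer: 3012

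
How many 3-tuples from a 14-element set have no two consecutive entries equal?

First character: 14 choices. Each subsequent: 13 choices (must differ from the previous one).
Total: 14 x 13^2.

Final answer: 14 x 13^{2} = 2366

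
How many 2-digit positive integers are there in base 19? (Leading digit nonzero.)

These are the integers in [19^1, 19^2), so the count is 19^2 - 19^1 = 18 x 19^1.

Final answer: 342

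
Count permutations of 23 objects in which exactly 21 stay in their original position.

Choose which 21 elements are fixed: C(23,21) = 253.
Derange the remaining 2 using D(j) = (j-1)(D(j-1) + D(j-2)), D(0)=1, D(1)=0: D(2)=1.
Total: 253 x 1.

Final answer: C(23,21) D(2) = 253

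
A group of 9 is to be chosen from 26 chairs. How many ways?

C(26,9) = 26!/(9! x 17!).

Final answer: \binom{26}{9} = 3124550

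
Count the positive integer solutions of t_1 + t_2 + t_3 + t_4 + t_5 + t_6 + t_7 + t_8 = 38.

Substitute t'_i = t_i - 1 (so t'_i >= 0). Then sum t'_i = 38 - 8 = 30.
Stars and bars: C(30+8-1, 8-1) = C(37,7).

Final answer: C(37,7) = 10295472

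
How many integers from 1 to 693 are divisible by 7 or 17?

Multiples of 7: 99. Multiples of 17: 40. Of both (lcm=119): 5.
By inclusion-exclusion: 99 + 40 - 5.

Final answer: 134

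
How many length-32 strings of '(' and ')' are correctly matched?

The structures are counted by the Catalan number C_n. Here n = 16 (pairs).
C_n = C(2n,n)/(n+1), so C_{16} = C(32,16)/17 = 601080390/17.

Final answer: C_{16} = 35357670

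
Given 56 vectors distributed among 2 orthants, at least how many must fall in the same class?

By pigeonhole with 56 objects and 2 categories: ceiling(56/2).

Final answer: 28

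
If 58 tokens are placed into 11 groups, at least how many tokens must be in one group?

By the pigeonhole principle: ceiling(58/11).

Final answer: 6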